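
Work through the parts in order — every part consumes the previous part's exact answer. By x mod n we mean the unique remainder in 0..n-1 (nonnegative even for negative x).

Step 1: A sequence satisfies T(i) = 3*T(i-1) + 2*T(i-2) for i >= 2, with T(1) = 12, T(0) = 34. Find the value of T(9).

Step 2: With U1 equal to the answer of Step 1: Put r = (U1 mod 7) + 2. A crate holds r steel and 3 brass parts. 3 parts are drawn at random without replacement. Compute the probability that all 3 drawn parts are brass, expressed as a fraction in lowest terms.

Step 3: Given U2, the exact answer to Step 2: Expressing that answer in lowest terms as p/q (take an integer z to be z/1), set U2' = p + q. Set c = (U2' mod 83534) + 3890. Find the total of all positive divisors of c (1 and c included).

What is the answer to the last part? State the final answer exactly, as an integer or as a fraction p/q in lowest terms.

6696

Step 1: T(2) = 3*(12) + 2*(34) = 104; iterating: T(2)=104, T(3)=336, T(4)=1216, T(5)=4320, T(6)=15392, T(7)=54816, T(8)=195232, T(9)=695328; answer 695328
Step 2: U1 = 695328; r = 6; total draws C(9,3) = 84; favorable C(3,3) = 1; P = 1/84; answer 1/84
Step 3: U2 = 1/84; threaded value p + q = 85; c = 3975; 3975 = 3 * 5^2 * 53; sigma = (1 + 3) * (1 + 5 + 25) * (1 + 53) = 4 * 31 * 54 = 6696; answer 6696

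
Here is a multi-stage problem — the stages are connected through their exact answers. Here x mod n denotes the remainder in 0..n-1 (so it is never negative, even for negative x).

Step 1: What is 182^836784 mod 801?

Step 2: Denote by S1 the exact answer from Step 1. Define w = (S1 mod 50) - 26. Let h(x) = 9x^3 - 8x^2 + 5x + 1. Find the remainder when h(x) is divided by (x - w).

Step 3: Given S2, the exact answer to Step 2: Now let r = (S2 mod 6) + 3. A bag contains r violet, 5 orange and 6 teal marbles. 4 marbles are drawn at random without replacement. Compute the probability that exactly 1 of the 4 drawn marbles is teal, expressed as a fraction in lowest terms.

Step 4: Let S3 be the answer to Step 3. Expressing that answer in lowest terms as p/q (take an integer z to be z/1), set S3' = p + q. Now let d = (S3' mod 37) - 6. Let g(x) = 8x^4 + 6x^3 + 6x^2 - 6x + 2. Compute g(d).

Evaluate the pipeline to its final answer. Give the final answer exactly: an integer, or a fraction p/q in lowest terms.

Step 1: squarings mod 801: 182^1=182, 182^2=283, 182^4=790, 182^8=121, 182^16=223, 182^32=67, 182^64=484, 182^128=364, 182^256=331, 182^512=625, 182^1024=538, 182^2048=283, 182^4096=790, 182^8192=121, 182^16384=223, 182^32768=67, 182^65536=484, 182^131072=364, 182^262144=331, 182^524288=625; 182^836784 = 182^16 * 182^32 * 182^128 * 182^1024 * 182^16384 * 182^32768 * 182^262144 * 182^524288 = 64 (mod 801); answer 64
Step 2: S1 = 64; w = -12; remainder = value at the root: 9*(-12)^3 - 8*(-12)^2 + 5*(-12)^1 + 1 = (-15552) + (-1152) + (-60) + (1) = -16763; answer -16763
Step 3: S2 = -16763; r = 4; total draws C(15,4) = 1365; favorable C(6,1)*C(9,3) = 504; P = 24/65; answer 24/65
Step 4: S3 = 24/65; threaded value p + q = 89; d = 9; 8*(9)^4 + 6*(9)^3 + 6*(9)^2 - 6*(9)^1 + 2 = (52488) + (4374) + (486) + (-54) + (2) = 57296; answer 57296

57296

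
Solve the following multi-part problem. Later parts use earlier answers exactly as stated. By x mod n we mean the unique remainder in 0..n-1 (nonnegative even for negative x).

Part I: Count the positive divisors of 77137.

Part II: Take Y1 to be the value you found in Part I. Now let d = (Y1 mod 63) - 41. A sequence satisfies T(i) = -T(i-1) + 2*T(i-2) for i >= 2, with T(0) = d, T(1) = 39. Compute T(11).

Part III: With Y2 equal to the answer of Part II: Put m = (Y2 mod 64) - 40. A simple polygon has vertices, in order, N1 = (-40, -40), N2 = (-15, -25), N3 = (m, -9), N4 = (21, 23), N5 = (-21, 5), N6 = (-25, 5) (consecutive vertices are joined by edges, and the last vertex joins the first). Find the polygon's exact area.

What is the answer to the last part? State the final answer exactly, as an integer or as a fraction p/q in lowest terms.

1530

Part I: 77137 is prime, so its only divisors are 1 and 77137; count = 2; answer 2
Part II: Y1 = 2; d = -39; T(2) = -1*(39) + 2*(-39) = -117; iterating: T(2)=-117, T(3)=195, T(4)=-429, T(5)=819, T(6)=-1677, T(7)=3315, T(8)=-6669, T(9)=13299, T(10)=-26637, T(11)=53235; answer 53235
Part III: Y2 = 53235; m = 11; cross terms: (-40*-25 - -15*-40)=400, (-15*-9 - 11*-25)=410, (11*23 - 21*-9)=442, (21*5 - -21*23)=588, (-21*5 - -25*5)=20, (-25*-40 - -40*5)=1200; twice the area = |3060| = 3060; area = 1530; answer 1530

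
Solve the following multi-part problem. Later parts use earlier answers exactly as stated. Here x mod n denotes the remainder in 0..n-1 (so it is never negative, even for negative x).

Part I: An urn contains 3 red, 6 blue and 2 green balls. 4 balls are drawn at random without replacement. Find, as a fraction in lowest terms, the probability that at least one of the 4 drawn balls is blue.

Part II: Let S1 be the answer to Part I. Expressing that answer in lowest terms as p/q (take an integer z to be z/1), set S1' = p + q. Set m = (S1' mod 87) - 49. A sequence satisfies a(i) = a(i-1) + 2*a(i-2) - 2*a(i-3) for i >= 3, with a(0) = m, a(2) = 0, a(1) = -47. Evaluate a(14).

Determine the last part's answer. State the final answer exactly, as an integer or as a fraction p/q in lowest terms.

Part I: total draws C(11,4) = 330; complement C(5,4) = 5; favorable 330 - 5 = 325; P = 65/66; answer 65/66
Part II: S1 = 65/66; threaded value p + q = 131; m = -5; a(3) = 1*(0) + 2*(-47) - 2*(-5) = -84; iterating: a(3)=-84, a(4)=10, a(5)=-158, a(6)=30, a(7)=-306, a(8)=70, a(9)=-602, a(10)=150, a(11)=-1194, a(12)=310, a(13)=-2378, a(14)=630; answer 630

630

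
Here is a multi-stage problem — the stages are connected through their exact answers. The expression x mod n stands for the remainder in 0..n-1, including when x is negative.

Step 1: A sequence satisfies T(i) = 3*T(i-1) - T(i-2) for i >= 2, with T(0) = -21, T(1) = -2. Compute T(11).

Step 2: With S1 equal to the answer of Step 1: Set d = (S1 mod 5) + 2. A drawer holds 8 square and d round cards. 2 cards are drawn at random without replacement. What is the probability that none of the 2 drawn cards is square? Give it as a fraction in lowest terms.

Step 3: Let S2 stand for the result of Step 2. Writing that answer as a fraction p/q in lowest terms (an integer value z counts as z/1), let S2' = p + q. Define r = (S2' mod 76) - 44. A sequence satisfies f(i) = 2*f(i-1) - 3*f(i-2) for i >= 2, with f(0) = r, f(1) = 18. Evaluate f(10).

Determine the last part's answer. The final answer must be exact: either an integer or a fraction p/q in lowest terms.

-396

Step 1: T(2) = 3*(-2) - 1*(-21) = 15; iterating: T(2)=15, T(3)=47, T(4)=126, T(5)=331, T(6)=867, T(7)=2270, T(8)=5943, T(9)=15559, T(10)=40734, T(11)=106643; answer 106643
Step 2: S1 = 106643; d = 5; total draws C(13,2) = 78; favorable C(5,2) = 10; P = 5/39; answer 5/39
Step 3: S2 = 5/39; threaded value p + q = 44; r = 0; f(2) = 2*(18) - 3*(0) = 36; iterating: f(2)=36, f(3)=18, f(4)=-72, f(5)=-198, f(6)=-180, f(7)=234, f(8)=1008, f(9)=1314, f(10)=-396; answer -396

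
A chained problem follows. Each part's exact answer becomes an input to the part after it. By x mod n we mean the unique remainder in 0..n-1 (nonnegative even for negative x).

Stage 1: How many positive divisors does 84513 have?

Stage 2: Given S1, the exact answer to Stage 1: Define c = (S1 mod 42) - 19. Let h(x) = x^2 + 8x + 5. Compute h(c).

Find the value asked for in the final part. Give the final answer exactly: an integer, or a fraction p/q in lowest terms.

Stage 1: 84513 = 3 * 11 * 13 * 197; number of divisors = (1+1) * (1+1) * (1+1) * (1+1) = 16; answer 16
Stage 2: S1 = 16; c = -3; 1*(-3)^2 + 8*(-3)^1 + 5 = (9) + (-24) + (5) = -10; answer -10

-10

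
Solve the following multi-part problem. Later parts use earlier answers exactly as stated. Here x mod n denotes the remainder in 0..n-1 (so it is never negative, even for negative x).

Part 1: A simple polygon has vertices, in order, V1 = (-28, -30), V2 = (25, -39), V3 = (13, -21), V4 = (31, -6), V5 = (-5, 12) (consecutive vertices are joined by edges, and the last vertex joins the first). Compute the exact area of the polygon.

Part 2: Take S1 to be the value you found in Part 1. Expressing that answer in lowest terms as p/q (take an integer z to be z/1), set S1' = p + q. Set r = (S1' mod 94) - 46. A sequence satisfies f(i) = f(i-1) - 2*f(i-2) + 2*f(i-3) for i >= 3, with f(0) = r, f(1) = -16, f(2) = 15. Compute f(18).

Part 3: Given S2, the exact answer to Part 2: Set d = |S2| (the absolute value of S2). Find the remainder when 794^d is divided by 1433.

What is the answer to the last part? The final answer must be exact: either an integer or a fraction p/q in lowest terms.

827

Part 1: cross terms: (-28*-39 - 25*-30)=1842, (25*-21 - 13*-39)=-18, (13*-6 - 31*-21)=573, (31*12 - -5*-6)=342, (-5*-30 - -28*12)=486; twice the area = |3225| = 3225; area = 3225/2; answer 3225/2
Part 2: S1 = 3225/2; threaded value p + q = 3227; r = -15; f(3) = 1*(15) - 2*(-16) + 2*(-15) = 17; iterating: f(3)=17, f(4)=-45, f(5)=-49, f(6)=75, f(7)=83, f(8)=-165, f(9)=-181, f(10)=315, f(11)=347, f(12)=-645, f(13)=-709, f(14)=1275, f(15)=1403, f(16)=-2565, f(17)=-2821, f(18)=5115; answer 5115
Part 3: S2 = 5115; d = 5115; squarings mod 1433: 794^1=794, 794^2=1349, 794^4=1324, 794^8=417, 794^16=496, 794^32=973, 794^64=949, 794^128=677, 794^256=1202, 794^512=340, 794^1024=960, 794^2048=181, 794^4096=1235; 794^5115 = 794^1 * 794^2 * 794^8 * 794^16 * 794^32 * 794^64 * 794^128 * 794^256 * 794^512 * 794^4096 = 827 (mod 1433); answer 827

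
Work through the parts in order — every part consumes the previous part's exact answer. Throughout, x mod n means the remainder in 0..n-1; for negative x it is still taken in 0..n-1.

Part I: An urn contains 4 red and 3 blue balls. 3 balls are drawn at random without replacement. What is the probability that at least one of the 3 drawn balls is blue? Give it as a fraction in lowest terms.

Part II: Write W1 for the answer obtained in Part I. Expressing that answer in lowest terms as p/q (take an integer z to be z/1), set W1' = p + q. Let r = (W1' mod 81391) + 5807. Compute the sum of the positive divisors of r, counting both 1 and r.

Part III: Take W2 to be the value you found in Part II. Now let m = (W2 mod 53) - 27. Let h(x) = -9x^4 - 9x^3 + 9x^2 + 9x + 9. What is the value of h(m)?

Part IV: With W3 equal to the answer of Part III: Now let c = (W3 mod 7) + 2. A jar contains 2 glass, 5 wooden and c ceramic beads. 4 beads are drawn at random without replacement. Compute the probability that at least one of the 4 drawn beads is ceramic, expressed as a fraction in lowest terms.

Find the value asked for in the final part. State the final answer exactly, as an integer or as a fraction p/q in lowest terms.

59/66

Part I: total draws C(7,3) = 35; complement C(4,3) = 4; favorable 35 - 4 = 31; P = 31/35; answer 31/35
Part II: W1 = 31/35; threaded value p + q = 66; r = 5873; 5873 = 7 * 839; sigma = (1 + 7) * (1 + 839) = 8 * 840 = 6720; answer 6720
Part III: W2 = 6720; m = 15; -9*(15)^4 - 9*(15)^3 + 9*(15)^2 + 9*(15)^1 + 9 = (-455625) + (-30375) + (2025) + (135) + (9) = -483831; answer -483831
Part IV: W3 = -483831; c = 4; total draws C(11,4) = 330; complement C(7,4) = 35; favorable 330 - 35 = 295; P = 59/66; answer 59/66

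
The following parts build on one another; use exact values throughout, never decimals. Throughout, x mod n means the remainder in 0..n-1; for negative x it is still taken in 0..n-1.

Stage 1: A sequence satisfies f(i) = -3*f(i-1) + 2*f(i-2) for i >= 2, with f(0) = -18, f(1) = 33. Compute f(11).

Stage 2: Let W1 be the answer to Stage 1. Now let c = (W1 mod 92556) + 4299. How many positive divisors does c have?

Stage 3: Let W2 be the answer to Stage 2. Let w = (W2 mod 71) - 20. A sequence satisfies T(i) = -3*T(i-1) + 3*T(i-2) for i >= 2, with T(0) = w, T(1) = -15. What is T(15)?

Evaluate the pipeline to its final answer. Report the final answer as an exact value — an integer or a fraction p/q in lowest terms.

Stage 1: f(2) = -3*(33) + 2*(-18) = -135; iterating: f(2)=-135, f(3)=471, f(4)=-1683, f(5)=5991, f(6)=-21339, f(7)=75999, f(8)=-270675, f(9)=964023, f(10)=-3433419, f(11)=12228303; answer 12228303
Stage 2: W1 = 12228303; c = 15210; 15210 = 2 * 3^2 * 5 * 13^2; number of divisors = (1+1) * (2+1) * (1+1) * (2+1) = 36; answer 36
Stage 3: W2 = 36; w = 16; T(2) = -3*(-15) + 3*(16) = 93; iterating: T(2)=93, T(3)=-324, T(4)=1251, T(5)=-4725, T(6)=17928, T(7)=-67959, T(8)=257661, T(9)=-976860, T(10)=3703563, T(11)=-14041269, T(12)=53234496, T(13)=-201827295, T(14)=765185373, T(15)=-2901038004; answer -2901038004

-2901038004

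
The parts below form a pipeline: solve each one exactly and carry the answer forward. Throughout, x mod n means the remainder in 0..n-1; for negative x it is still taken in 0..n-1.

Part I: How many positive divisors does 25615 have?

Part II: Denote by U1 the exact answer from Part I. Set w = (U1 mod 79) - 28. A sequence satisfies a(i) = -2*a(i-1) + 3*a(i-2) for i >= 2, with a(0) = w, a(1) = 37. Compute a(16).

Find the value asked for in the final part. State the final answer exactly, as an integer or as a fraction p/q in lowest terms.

Part I: 25615 = 5 * 47 * 109; number of divisors = (1+1) * (1+1) * (1+1) = 8; answer 8
Part II: U1 = 8; w = -20; a(2) = -2*(37) + 3*(-20) = -134; iterating: a(2)=-134, a(3)=379, a(4)=-1160, a(5)=3457, a(6)=-10394, a(7)=31159, a(8)=-93500, a(9)=280477, a(10)=-841454, a(11)=2524339, a(12)=-7573040, a(13)=22719097, a(14)=-68157314, a(15)=204471919, a(16)=-613415780; answer -613415780

-613415780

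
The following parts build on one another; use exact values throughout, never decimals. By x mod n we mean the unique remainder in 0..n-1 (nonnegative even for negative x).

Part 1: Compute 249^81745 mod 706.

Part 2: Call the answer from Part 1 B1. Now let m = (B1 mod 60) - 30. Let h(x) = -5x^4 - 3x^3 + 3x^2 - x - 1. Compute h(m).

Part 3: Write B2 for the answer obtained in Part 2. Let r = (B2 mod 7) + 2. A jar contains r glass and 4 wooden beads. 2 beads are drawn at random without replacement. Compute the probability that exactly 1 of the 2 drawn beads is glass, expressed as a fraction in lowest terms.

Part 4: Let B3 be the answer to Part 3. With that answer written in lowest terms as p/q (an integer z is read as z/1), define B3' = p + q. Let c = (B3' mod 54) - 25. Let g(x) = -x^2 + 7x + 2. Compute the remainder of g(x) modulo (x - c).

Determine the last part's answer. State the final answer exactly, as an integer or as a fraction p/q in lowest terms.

Part 1: squarings mod 706: 249^1=249, 249^2=579, 249^4=597, 249^8=585, 249^16=521, 249^32=337, 249^64=609, 249^128=231, 249^256=411, 249^512=187, 249^1024=375, 249^2048=131, 249^4096=217, 249^8192=493, 249^16384=185, 249^32768=337, 249^65536=609; 249^81745 = 249^1 * 249^16 * 249^64 * 249^256 * 249^512 * 249^1024 * 249^2048 * 249^4096 * 249^8192 * 249^65536 = 31 (mod 706); answer 31
Part 2: B1 = 31; m = 1; -5*(1)^4 - 3*(1)^3 + 3*(1)^2 - 1*(1)^1 - 1 = (-5) + (-3) + (3) + (-1) + (-1) = -7; answer -7
Part 3: B2 = -7; r = 2; total draws C(6,2) = 15; favorable C(2,1)*C(4,1) = 8; P = 8/15; answer 8/15
Part 4: B3 = 8/15; threaded value p + q = 23; c = -2; remainder = value at the root: -1*(-2)^2 + 7*(-2)^1 + 2 = (-4) + (-14) + (2) = -16; answer -16

-16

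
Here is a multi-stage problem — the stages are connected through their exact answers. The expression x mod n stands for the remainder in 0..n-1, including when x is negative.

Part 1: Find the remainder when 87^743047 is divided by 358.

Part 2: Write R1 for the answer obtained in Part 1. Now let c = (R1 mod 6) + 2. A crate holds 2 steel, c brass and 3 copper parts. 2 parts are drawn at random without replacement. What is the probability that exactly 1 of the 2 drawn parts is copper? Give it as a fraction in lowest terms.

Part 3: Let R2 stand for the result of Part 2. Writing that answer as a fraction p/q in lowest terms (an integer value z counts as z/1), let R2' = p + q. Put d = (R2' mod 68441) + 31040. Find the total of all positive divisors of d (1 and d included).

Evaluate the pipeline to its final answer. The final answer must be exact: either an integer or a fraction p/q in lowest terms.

Part 1: squarings mod 358: 87^1=87, 87^2=51, 87^4=95, 87^8=75, 87^16=255, 87^32=227, 87^64=335, 87^128=171, 87^256=243, 87^512=337, 87^1024=83, 87^2048=87, 87^4096=51, 87^8192=95, 87^16384=75, 87^32768=255, 87^65536=227, 87^131072=335, 87^262144=171, 87^524288=243; 87^743047 = 87^1 * 87^2 * 87^4 * 87^128 * 87^512 * 87^1024 * 87^4096 * 87^16384 * 87^65536 * 87^131072 * 87^524288 = 215 (mod 358); answer 215
Part 2: R1 = 215; c = 7; total draws C(12,2) = 66; favorable C(3,1)*C(9,1) = 27; P = 9/22; answer 9/22
Part 3: R2 = 9/22; threaded value p + q = 31; d = 31071; 31071 = 3 * 10357; sigma = (1 + 3) * (1 + 10357) = 4 * 10358 = 41432; answer 41432

41432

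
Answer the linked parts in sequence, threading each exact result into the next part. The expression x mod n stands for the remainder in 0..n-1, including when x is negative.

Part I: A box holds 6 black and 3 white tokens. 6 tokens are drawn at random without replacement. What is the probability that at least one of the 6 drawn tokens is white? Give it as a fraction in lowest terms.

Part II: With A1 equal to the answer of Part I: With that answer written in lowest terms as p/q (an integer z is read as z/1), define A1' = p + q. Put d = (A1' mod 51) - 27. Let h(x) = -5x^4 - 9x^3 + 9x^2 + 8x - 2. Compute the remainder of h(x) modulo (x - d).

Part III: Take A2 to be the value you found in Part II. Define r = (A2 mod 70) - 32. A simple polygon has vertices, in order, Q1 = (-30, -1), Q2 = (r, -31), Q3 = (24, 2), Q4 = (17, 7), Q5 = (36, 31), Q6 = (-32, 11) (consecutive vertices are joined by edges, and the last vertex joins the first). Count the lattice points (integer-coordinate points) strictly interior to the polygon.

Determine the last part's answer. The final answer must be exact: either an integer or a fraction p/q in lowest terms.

1929

Part I: total draws C(9,6) = 84; complement C(6,6) = 1; favorable 84 - 1 = 83; P = 83/84; answer 83/84
Part II: A1 = 83/84; threaded value p + q = 167; d = -13; remainder = value at the root: -5*(-13)^4 - 9*(-13)^3 + 9*(-13)^2 + 8*(-13)^1 - 2 = (-142805) + (19773) + (1521) + (-104) + (-2) = -121617; answer -121617
Part III: A2 = -121617; r = 11; cross terms: (-30*-31 - 11*-1)=941, (11*2 - 24*-31)=766, (24*7 - 17*2)=134, (17*31 - 36*7)=275, (36*11 - -32*31)=1388, (-32*-1 - -30*11)=362; twice the area = |3866| = 3866; area = 1933; boundary points = 1 + 1 + 1 + 1 + 4 + 2 = 10; strictly interior points = area - boundary/2 + 1 = 1929; answer 1929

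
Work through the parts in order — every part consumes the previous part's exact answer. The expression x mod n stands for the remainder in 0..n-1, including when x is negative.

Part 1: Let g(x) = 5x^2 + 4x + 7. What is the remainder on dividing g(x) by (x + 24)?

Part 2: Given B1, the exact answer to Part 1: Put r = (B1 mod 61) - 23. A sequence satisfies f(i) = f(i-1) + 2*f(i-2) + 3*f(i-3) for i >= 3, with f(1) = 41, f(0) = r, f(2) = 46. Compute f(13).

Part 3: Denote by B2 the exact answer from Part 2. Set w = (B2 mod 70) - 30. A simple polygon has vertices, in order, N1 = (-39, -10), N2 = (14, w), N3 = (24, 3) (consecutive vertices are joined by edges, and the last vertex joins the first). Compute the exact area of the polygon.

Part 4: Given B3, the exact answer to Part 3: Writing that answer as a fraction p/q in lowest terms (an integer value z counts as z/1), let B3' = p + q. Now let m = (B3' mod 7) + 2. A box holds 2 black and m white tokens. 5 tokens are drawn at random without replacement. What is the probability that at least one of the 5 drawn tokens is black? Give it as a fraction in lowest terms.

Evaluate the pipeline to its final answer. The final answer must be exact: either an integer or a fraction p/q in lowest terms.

Part 1: remainder = value at the root: 5*(-24)^2 + 4*(-24)^1 + 7 = (2880) + (-96) + (7) = 2791; answer 2791
Part 2: B1 = 2791; r = 23; f(3) = 1*(46) + 2*(41) + 3*(23) = 197; iterating: f(3)=197, f(4)=412, f(5)=944, f(6)=2359, f(7)=5483, f(8)=13033, f(9)=31076, f(10)=73591, f(11)=174842, f(12)=415252, f(13)=985709; answer 985709
Part 3: B2 = 985709; w = 9; cross terms: (-39*9 - 14*-10)=-211, (14*3 - 24*9)=-174, (24*-10 - -39*3)=-123; twice the area = |-508| = 508; area = 254; answer 254
Part 4: B3 = 254; threaded value p + q = 255; m = 5; total draws C(7,5) = 21; complement C(5,5) = 1; favorable 21 - 1 = 20; P = 20/21; answer 20/21

20/21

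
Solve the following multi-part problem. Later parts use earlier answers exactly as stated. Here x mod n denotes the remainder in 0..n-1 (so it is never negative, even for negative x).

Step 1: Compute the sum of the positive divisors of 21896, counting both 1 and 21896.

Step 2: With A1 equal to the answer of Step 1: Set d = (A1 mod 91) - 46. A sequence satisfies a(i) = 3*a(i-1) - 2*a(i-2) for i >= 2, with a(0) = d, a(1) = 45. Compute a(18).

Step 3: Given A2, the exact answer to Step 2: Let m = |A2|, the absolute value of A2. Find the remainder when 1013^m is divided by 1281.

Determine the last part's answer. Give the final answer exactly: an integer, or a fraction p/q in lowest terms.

Step 1: 21896 = 2^3 * 7 * 17 * 23; sigma = (1 + 2 + 4 + 8) * (1 + 7) * (1 + 17) * (1 + 23) = 15 * 8 * 18 * 24 = 51840; answer 51840
Step 2: A1 = 51840; d = 15; a(2) = 3*(45) - 2*(15) = 105; iterating: a(2)=105, a(3)=225, a(4)=465, a(5)=945, a(6)=1905, a(7)=3825, a(8)=7665, a(9)=15345, a(10)=30705, a(11)=61425, a(12)=122865, a(13)=245745, a(14)=491505, a(15)=983025, a(16)=1966065, a(17)=3932145, a(18)=7864305; answer 7864305
Step 3: A2 = 7864305; m = 7864305; squarings mod 1281: 1013^1=1013, 1013^2=88, 1013^4=58, 1013^8=802, 1013^16=142, 1013^32=949, 1013^64=58, 1013^128=802, 1013^256=142, 1013^512=949, 1013^1024=58, 1013^2048=802, 1013^4096=142, 1013^8192=949, 1013^16384=58, 1013^32768=802, 1013^65536=142, 1013^131072=949, 1013^262144=58, 1013^524288=802, 1013^1048576=142, 1013^2097152=949, 1013^4194304=58; 1013^7864305 = 1013^1 * 1013^16 * 1013^32 * 1013^64 * 1013^128 * 1013^256 * 1013^512 * 1013^1024 * 1013^2048 * 1013^4096 * 1013^8192 * 1013^16384 * 1013^32768 * 1013^65536 * 1013^131072 * 1013^262144 * 1013^1048576 * 1013^2097152 * 1013^4194304 = 377 (mod 1281); answer 377

377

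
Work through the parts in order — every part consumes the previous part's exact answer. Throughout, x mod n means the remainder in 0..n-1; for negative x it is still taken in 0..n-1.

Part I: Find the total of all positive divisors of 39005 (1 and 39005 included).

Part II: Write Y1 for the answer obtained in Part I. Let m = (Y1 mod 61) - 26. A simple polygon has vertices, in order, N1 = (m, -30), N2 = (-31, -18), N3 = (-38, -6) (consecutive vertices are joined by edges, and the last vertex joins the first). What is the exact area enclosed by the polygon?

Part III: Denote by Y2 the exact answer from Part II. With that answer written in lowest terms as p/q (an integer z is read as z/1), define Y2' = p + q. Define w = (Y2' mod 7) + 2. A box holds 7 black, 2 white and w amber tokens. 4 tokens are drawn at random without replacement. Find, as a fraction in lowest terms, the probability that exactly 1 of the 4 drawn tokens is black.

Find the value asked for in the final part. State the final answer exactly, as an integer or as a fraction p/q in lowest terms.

Part I: 39005 = 5 * 29 * 269; sigma = (1 + 5) * (1 + 29) * (1 + 269) = 6 * 30 * 270 = 48600; answer 48600
Part II: Y1 = 48600; m = 18; cross terms: (18*-18 - -31*-30)=-1254, (-31*-6 - -38*-18)=-498, (-38*-30 - 18*-6)=1248; twice the area = |-504| = 504; area = 252; answer 252
Part III: Y2 = 252; threaded value p + q = 253; w = 3; total draws C(12,4) = 495; favorable C(7,1)*C(5,3) = 70; P = 14/99; answer 14/99

14/99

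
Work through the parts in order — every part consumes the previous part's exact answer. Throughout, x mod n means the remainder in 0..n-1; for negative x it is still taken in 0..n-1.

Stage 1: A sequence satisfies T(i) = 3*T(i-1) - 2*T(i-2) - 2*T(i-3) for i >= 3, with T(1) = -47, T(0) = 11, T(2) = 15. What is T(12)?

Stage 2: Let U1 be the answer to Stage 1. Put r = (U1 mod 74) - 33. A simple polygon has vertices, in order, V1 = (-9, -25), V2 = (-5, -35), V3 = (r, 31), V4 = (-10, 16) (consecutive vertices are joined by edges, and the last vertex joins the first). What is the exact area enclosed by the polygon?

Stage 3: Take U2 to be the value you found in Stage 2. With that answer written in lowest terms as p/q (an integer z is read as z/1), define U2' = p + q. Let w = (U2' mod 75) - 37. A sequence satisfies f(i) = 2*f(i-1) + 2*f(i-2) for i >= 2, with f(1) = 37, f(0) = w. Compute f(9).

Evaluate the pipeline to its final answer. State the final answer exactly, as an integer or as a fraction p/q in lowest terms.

Stage 1: T(3) = 3*(15) - 2*(-47) - 2*(11) = 117; iterating: T(3)=117, T(4)=415, T(5)=981, T(6)=1879, T(7)=2845, T(8)=2815, T(9)=-1003, T(10)=-14329, T(11)=-46611, T(12)=-109169; answer -109169
Stage 2: U1 = -109169; r = 22; cross terms: (-9*-35 - -5*-25)=190, (-5*31 - 22*-35)=615, (22*16 - -10*31)=662, (-10*-25 - -9*16)=394; twice the area = |1861| = 1861; area = 1861/2; answer 1861/2
Stage 3: U2 = 1861/2; threaded value p + q = 1863; w = 26; f(2) = 2*(37) + 2*(26) = 126; iterating: f(2)=126, f(3)=326, f(4)=904, f(5)=2460, f(6)=6728, f(7)=18376, f(8)=50208, f(9)=137168; answer 137168

137168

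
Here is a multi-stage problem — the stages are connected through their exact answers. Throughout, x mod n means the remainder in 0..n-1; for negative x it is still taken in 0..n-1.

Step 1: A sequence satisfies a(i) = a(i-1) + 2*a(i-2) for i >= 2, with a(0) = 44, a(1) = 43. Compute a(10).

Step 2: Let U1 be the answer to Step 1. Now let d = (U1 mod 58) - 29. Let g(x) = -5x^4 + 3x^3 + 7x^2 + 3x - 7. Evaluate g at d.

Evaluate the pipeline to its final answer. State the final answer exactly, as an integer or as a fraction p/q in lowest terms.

-198989

Step 1: a(2) = 1*(43) + 2*(44) = 131; iterating: a(2)=131, a(3)=217, a(4)=479, a(5)=913, a(6)=1871, a(7)=3697, a(8)=7439, a(9)=14833, a(10)=29711; answer 29711
Step 2: U1 = 29711; d = -14; -5*(-14)^4 + 3*(-14)^3 + 7*(-14)^2 + 3*(-14)^1 - 7 = (-192080) + (-8232) + (1372) + (-42) + (-7) = -198989; answer -198989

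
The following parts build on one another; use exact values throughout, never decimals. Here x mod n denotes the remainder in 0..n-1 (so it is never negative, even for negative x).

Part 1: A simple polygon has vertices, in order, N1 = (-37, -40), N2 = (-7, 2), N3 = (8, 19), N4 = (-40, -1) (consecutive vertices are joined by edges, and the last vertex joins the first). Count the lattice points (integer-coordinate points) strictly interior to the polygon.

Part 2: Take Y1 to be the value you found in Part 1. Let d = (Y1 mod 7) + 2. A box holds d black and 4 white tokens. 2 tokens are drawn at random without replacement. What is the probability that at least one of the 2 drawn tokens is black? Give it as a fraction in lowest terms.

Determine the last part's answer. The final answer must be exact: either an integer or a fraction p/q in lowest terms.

Part 1: cross terms: (-37*2 - -7*-40)=-354, (-7*19 - 8*2)=-149, (8*-1 - -40*19)=752, (-40*-40 - -37*-1)=1563; twice the area = |1812| = 1812; area = 906; boundary points = 6 + 1 + 4 + 3 = 14; strictly interior points = area - boundary/2 + 1 = 900; answer 900
Part 2: Y1 = 900; d = 6; total draws C(10,2) = 45; complement C(4,2) = 6; favorable 45 - 6 = 39; P = 13/15; answer 13/15

13/15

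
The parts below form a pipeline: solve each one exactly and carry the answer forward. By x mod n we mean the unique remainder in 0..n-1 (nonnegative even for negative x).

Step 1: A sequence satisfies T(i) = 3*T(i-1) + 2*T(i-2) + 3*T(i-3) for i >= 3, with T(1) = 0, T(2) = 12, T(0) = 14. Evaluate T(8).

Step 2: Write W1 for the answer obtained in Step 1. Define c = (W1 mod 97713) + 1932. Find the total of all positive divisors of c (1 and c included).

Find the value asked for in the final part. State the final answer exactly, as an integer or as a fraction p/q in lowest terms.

123872

Step 1: T(3) = 3*(12) + 2*(0) + 3*(14) = 78; iterating: T(3)=78, T(4)=258, T(5)=966, T(6)=3648, T(7)=13650, T(8)=51144; answer 51144
Step 2: W1 = 51144; c = 53076; 53076 = 2^2 * 3 * 4423; sigma = (1 + 2 + 4) * (1 + 3) * (1 + 4423) = 7 * 4 * 4424 = 123872; answer 123872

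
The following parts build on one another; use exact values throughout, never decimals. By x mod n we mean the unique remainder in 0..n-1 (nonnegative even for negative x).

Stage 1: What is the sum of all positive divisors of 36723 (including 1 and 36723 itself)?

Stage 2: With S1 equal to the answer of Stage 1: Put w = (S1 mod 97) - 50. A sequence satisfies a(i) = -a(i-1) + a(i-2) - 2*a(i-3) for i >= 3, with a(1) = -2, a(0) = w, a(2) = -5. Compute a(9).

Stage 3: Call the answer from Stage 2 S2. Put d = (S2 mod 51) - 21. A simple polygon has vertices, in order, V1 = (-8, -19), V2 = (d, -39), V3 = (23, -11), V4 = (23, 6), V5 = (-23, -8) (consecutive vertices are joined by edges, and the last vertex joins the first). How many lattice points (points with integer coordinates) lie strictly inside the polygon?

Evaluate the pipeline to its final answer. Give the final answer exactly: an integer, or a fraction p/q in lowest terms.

1025

Stage 1: 36723 = 3 * 12241; sigma = (1 + 3) * (1 + 12241) = 4 * 12242 = 48968; answer 48968
Stage 2: S1 = 48968; w = 30; a(3) = -1*(-5) + 1*(-2) - 2*(30) = -57; iterating: a(3)=-57, a(4)=56, a(5)=-103, a(6)=273, a(7)=-488, a(8)=967, a(9)=-2001; answer -2001
Stage 3: S2 = -2001; d = 18; cross terms: (-8*-39 - 18*-19)=654, (18*-11 - 23*-39)=699, (23*6 - 23*-11)=391, (23*-8 - -23*6)=-46, (-23*-19 - -8*-8)=373; twice the area = |2071| = 2071; area = 2071/2; boundary points = 2 + 1 + 17 + 2 + 1 = 23; strictly interior points = area - boundary/2 + 1 = 1025; answer 1025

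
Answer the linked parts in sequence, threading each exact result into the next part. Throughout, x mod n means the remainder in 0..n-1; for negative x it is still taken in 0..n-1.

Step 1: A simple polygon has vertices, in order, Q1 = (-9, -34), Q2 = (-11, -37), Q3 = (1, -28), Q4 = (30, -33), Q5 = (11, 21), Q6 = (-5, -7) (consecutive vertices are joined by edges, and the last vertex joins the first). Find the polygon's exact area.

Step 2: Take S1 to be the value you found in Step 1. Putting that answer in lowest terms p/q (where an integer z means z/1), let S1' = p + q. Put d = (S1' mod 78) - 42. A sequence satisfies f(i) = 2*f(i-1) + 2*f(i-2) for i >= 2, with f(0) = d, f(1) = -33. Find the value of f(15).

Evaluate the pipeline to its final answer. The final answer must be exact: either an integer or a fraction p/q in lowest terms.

-22415232

Step 1: cross terms: (-9*-37 - -11*-34)=-41, (-11*-28 - 1*-37)=345, (1*-33 - 30*-28)=807, (30*21 - 11*-33)=993, (11*-7 - -5*21)=28, (-5*-34 - -9*-7)=107; twice the area = |2239| = 2239; area = 2239/2; answer 2239/2
Step 2: S1 = 2239/2; threaded value p + q = 2241; d = 15; f(2) = 2*(-33) + 2*(15) = -36; iterating: f(2)=-36, f(3)=-138, f(4)=-348, f(5)=-972, f(6)=-2640, f(7)=-7224, f(8)=-19728, f(9)=-53904, f(10)=-147264, f(11)=-402336, f(12)=-1099200, f(13)=-3003072, f(14)=-8204544, f(15)=-22415232; answer -22415232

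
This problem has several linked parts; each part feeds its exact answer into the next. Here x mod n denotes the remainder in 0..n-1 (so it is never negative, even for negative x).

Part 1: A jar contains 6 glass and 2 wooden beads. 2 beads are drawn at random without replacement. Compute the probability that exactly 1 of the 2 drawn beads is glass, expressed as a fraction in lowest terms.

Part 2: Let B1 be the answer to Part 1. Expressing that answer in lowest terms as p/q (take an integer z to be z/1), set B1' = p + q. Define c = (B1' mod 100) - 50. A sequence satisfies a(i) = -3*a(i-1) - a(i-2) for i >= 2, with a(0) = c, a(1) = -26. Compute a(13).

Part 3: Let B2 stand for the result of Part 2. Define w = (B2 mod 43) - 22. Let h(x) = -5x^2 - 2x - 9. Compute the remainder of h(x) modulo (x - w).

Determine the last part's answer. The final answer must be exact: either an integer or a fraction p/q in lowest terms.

Part 1: total draws C(8,2) = 28; favorable C(6,1)*C(2,1) = 12; P = 3/7; answer 3/7
Part 2: B1 = 3/7; threaded value p + q = 10; c = -40; a(2) = -3*(-26) - 1*(-40) = 118; iterating: a(2)=118, a(3)=-328, a(4)=866, a(5)=-2270, a(6)=5944, a(7)=-15562, a(8)=40742, a(9)=-106664, a(10)=279250, a(11)=-731086, a(12)=1914008, a(13)=-5010938; answer -5010938
Part 3: B2 = -5010938; w = 2; remainder = value at the root: -5*(2)^2 - 2*(2)^1 - 9 = (-20) + (-4) + (-9) = -33; answer -33

-33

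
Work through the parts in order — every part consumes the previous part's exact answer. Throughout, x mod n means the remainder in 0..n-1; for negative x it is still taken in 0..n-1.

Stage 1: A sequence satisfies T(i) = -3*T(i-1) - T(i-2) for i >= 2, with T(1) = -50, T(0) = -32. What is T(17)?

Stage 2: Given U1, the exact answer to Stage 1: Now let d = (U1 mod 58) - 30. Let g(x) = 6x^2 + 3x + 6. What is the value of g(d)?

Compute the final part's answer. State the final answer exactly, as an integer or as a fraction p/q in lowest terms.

90

Stage 1: T(2) = -3*(-50) - 1*(-32) = 182; iterating: T(2)=182, T(3)=-496, T(4)=1306, T(5)=-3422, T(6)=8960, T(7)=-23458, T(8)=61414, T(9)=-160784, T(10)=420938, T(11)=-1102030, T(12)=2885152, T(13)=-7553426, T(14)=19775126, T(15)=-51771952, T(16)=135540730, T(17)=-354850238; answer -354850238
Stage 2: U1 = -354850238; d = -4; 6*(-4)^2 + 3*(-4)^1 + 6 = (96) + (-12) + (6) = 90; answer 90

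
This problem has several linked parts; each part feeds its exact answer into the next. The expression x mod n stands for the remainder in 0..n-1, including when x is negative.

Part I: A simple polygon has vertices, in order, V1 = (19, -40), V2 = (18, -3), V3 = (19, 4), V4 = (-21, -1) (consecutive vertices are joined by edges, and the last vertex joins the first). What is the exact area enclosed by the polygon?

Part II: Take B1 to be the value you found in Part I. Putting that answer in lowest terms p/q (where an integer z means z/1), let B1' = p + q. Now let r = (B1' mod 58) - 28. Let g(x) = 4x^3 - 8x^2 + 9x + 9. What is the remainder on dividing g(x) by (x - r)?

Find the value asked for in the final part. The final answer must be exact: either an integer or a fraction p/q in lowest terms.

24728

Part I: cross terms: (19*-3 - 18*-40)=663, (18*4 - 19*-3)=129, (19*-1 - -21*4)=65, (-21*-40 - 19*-1)=859; twice the area = |1716| = 1716; area = 858; answer 858
Part II: B1 = 858; threaded value p + q = 859; r = 19; remainder = value at the root: 4*(19)^3 - 8*(19)^2 + 9*(19)^1 + 9 = (27436) + (-2888) + (171) + (9) = 24728; answer 24728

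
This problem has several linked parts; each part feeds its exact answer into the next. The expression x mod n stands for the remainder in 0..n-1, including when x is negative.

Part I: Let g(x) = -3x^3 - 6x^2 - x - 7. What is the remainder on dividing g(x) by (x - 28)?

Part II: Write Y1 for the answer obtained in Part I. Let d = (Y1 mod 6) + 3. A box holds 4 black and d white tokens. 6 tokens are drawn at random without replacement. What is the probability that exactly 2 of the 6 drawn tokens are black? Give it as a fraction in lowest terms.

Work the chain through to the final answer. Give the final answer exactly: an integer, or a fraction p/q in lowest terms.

Part I: remainder = value at the root: -3*(28)^3 - 6*(28)^2 - 1*(28)^1 - 7 = (-65856) + (-4704) + (-28) + (-7) = -70595; answer -70595
Part II: Y1 = -70595; d = 4; total draws C(8,6) = 28; favorable C(4,2)*C(4,4) = 6; P = 3/14; answer 3/14

3/14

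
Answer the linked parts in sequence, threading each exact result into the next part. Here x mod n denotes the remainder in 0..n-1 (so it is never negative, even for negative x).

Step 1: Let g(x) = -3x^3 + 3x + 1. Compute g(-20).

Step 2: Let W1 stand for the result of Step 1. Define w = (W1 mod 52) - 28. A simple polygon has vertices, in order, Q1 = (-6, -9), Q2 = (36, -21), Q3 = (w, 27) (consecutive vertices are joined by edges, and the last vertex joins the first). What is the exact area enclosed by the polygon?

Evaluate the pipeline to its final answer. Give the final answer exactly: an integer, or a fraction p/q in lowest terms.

750

Step 1: -3*(-20)^3 + 3*(-20)^1 + 1 = (24000) + (-60) + (1) = 23941; answer 23941
Step 2: W1 = 23941; w = -7; cross terms: (-6*-21 - 36*-9)=450, (36*27 - -7*-21)=825, (-7*-9 - -6*27)=225; twice the area = |1500| = 1500; area = 750; answer 750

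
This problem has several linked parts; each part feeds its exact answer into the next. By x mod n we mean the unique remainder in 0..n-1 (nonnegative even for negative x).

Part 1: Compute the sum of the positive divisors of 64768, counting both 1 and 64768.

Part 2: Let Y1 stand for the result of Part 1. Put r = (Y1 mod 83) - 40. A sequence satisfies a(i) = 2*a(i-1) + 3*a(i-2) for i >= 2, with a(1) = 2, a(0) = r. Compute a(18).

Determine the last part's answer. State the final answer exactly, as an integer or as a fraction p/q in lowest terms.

Part 1: 64768 = 2^8 * 11 * 23; sigma = (1 + 2 + 4 + 8 + 16 + 32 + 64 + 128 + 256) * (1 + 11) * (1 + 23) = 511 * 12 * 24 = 147168; answer 147168
Part 2: Y1 = 147168; r = -31; a(2) = 2*(2) + 3*(-31) = -89; iterating: a(2)=-89, a(3)=-172, a(4)=-611, a(5)=-1738, a(6)=-5309, a(7)=-15832, a(8)=-47591, a(9)=-142678, a(10)=-428129, a(11)=-1284292, a(12)=-3852971, a(13)=-11558818, a(14)=-34676549, a(15)=-104029552, a(16)=-312088751, a(17)=-936266158, a(18)=-2808798569; answer -2808798569

-2808798569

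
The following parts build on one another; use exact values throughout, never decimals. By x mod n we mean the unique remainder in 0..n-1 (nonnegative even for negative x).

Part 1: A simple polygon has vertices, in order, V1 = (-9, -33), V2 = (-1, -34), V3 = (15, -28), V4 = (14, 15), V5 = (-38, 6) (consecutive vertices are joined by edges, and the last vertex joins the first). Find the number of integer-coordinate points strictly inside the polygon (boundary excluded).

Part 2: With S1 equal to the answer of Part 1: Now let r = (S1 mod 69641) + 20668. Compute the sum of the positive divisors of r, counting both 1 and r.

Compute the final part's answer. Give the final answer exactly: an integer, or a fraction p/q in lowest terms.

22800

Part 1: cross terms: (-9*-34 - -1*-33)=273, (-1*-28 - 15*-34)=538, (15*15 - 14*-28)=617, (14*6 - -38*15)=654, (-38*-33 - -9*6)=1308; twice the area = |3390| = 3390; area = 1695; boundary points = 1 + 2 + 1 + 1 + 1 = 6; strictly interior points = area - boundary/2 + 1 = 1693; answer 1693
Part 2: S1 = 1693; r = 22361; 22361 = 59 * 379; sigma = (1 + 59) * (1 + 379) = 60 * 380 = 22800; answer 22800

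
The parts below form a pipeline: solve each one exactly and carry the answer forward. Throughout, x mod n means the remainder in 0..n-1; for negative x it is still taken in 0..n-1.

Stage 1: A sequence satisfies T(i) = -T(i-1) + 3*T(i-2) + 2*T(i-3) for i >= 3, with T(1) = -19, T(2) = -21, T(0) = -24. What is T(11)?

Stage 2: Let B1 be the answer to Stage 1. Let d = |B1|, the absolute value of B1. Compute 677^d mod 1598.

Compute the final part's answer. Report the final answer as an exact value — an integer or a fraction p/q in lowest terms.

Stage 1: T(3) = -1*(-21) + 3*(-19) + 2*(-24) = -84; iterating: T(3)=-84, T(4)=-17, T(5)=-277, T(6)=58, T(7)=-923, T(8)=543, T(9)=-3196, T(10)=2979, T(11)=-11481; answer -11481
Stage 2: B1 = -11481; d = 11481; squarings mod 1598: 677^1=677, 677^2=1301, 677^4=319, 677^8=1087, 677^16=647, 677^32=1531, 677^64=1293, 677^128=341, 677^256=1225, 677^512=103, 677^1024=1021, 677^2048=545, 677^4096=1395, 677^8192=1259; 677^11481 = 677^1 * 677^8 * 677^16 * 677^64 * 677^128 * 677^1024 * 677^2048 * 677^8192 = 1091 (mod 1598); answer 1091

1091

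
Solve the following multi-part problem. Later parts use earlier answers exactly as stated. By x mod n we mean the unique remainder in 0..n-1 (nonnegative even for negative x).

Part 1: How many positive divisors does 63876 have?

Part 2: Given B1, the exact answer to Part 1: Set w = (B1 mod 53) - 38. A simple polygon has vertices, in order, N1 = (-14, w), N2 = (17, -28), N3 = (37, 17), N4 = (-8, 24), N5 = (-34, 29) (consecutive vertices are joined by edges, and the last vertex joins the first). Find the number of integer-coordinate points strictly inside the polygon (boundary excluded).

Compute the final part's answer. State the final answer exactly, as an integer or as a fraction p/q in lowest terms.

Part 1: 63876 = 2^2 * 3 * 5323; number of divisors = (2+1) * (1+1) * (1+1) = 12; answer 12
Part 2: B1 = 12; w = -26; cross terms: (-14*-28 - 17*-26)=834, (17*17 - 37*-28)=1325, (37*24 - -8*17)=1024, (-8*29 - -34*24)=584, (-34*-26 - -14*29)=1290; twice the area = |5057| = 5057; area = 5057/2; boundary points = 1 + 5 + 1 + 1 + 5 = 13; strictly interior points = area - boundary/2 + 1 = 2523; answer 2523

2523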